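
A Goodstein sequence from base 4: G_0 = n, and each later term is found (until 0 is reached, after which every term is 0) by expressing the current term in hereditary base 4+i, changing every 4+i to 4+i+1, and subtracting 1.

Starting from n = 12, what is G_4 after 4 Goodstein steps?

17

G_0=12  [base 4] 3·4  →[4↦5]→  3·5 = 15  −1 ⇒ G_1=14
G_1=14  [base 5] 2·5 + 4  →[5↦6]→  2·6 + 4 = 16  −1 ⇒ G_2=15
G_2=15  [base 6] 2·6 + 3  →[6↦7]→  2·7 + 3 = 17  −1 ⇒ G_3=16
G_3=16  [base 7] 2·7 + 2  →[7↦8]→  2·8 + 2 = 18  −1 ⇒ G_4=17
G_4=17  [base 8] 2·8 + 1  →[8↦9]→  2·9 + 1 = 19  −1 ⇒ G_5=18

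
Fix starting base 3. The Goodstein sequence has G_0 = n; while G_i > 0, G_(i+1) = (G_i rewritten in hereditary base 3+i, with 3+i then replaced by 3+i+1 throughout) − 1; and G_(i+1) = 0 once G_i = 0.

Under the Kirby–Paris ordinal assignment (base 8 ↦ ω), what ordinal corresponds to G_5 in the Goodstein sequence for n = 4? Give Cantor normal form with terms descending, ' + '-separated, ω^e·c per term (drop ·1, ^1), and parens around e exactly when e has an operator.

1

(0) 4|_3 = 3 + 1 ↦ 4 + 1|_4 = 5 ⇒ 4
(1) 4|_4 = 4 ↦ 5|_5 = 5 ⇒ 4
(2) 4|_5 = 4 ↦ 4|_6 = 4 ⇒ 3
(3) 3|_6 = 3 ↦ 3|_7 = 3 ⇒ 2
(4) 2|_7 = 2 ↦ 2|_8 = 2 ⇒ 1
(5) 1|_8 = 1 ↦ 1|_9 = 1 ⇒ 0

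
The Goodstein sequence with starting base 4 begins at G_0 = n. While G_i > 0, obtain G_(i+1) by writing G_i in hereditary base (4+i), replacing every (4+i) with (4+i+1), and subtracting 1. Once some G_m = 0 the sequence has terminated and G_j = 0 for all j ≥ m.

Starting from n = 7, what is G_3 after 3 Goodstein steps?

7 —HB4→ 4 + 3 —bump→ 5 + 3 = 8 —(−1)→ 7
7 —HB5→ 5 + 2 —bump→ 6 + 2 = 8 —(−1)→ 7
7 —HB6→ 6 + 1 —bump→ 7 + 1 = 8 —(−1)→ 7

7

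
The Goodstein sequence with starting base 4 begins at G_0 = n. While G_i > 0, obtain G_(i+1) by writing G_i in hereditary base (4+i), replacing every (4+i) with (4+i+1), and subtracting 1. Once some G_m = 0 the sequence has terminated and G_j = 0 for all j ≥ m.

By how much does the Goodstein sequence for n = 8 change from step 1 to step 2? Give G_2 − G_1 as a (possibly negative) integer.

0

8 —HB4→ 2·4 —bump→ 2·5 = 10 —(−1)→ 9
9 —HB5→ 5 + 4 —bump→ 6 + 4 = 10 —(−1)→ 9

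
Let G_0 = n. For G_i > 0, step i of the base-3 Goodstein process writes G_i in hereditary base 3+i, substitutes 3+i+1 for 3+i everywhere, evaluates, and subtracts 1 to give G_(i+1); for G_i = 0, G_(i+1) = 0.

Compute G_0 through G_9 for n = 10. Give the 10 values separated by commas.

G_0=10  [base 3] 3^2 + 1  →[3↦4]→  4^2 + 1 = 17  −1 ⇒ G_1=16
G_1=16  [base 4] 4^2  →[4↦5]→  5^2 = 25  −1 ⇒ G_2=24
G_2=24  [base 5] 4·5 + 4  →[5↦6]→  4·6 + 4 = 28  −1 ⇒ G_3=27
G_3=27  [base 6] 4·6 + 3  →[6↦7]→  4·7 + 3 = 31  −1 ⇒ G_4=30
G_4=30  [base 7] 4·7 + 2  →[7↦8]→  4·8 + 2 = 34  −1 ⇒ G_5=33
G_5=33  [base 8] 4·8 + 1  →[8↦9]→  4·9 + 1 = 37  −1 ⇒ G_6=36
G_6=36  [base 9] 4·9  →[9↦10]→  4·10 = 40  −1 ⇒ G_7=39
G_7=39  [base 10] 3·10 + 9  →[10↦11]→  3·11 + 9 = 42  −1 ⇒ G_8=41
G_8=41  [base 11] 3·11 + 8  →[11↦12]→  3·12 + 8 = 44  −1 ⇒ G_9=43

10, 16, 24, 27, 30, 33, 36, 39, 41, 43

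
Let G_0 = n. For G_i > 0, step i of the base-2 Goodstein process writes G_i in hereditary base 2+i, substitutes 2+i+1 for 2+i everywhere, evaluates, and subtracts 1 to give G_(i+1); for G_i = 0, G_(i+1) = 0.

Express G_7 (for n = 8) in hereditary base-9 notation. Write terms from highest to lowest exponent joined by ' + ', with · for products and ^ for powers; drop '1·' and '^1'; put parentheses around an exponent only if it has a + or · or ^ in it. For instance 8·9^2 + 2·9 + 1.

2·9^9 + 2·9^2 + 9 + 2

G_0 = 8. HB_2(8) = 2^(2 + 1). Bump = 81. G_1 = 80.
G_1 = 80. HB_3(80) = 2·3^3 + 2·3^2 + 2·3 + 2. Bump = 554. G_2 = 553.
G_2 = 553. HB_4(553) = 2·4^4 + 2·4^2 + 2·4 + 1. Bump = 6311. G_3 = 6310.
G_3 = 6310. HB_5(6310) = 2·5^5 + 2·5^2 + 2·5. Bump = 93396. G_4 = 93395.
G_4 = 93395. HB_6(93395) = 2·6^6 + 2·6^2 + 6 + 5. Bump = 1647196. G_5 = 1647195.
G_5 = 1647195. HB_7(1647195) = 2·7^7 + 2·7^2 + 7 + 4. Bump = 33554572. G_6 = 33554571.
G_6 = 33554571. HB_8(33554571) = 2·8^8 + 2·8^2 + 8 + 3. Bump = 774841152. G_7 = 774841151.
G_7 = 774841151. HB_9(774841151) = 2·9^9 + 2·9^2 + 9 + 2. Bump = 20000000212. G_8 = 20000000211.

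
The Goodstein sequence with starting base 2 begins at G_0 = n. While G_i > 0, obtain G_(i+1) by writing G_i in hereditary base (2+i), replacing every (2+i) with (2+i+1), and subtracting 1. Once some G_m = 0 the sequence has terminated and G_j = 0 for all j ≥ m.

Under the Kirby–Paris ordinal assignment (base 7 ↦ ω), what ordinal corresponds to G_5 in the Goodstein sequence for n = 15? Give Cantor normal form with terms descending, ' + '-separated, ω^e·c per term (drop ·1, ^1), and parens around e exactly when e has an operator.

ω^(ω + 1) + ω^ω

[0] 15 ≡ 2^(2 + 1) + 2^2 + 2 + 1 (base 2). Lift 3: 112. −1: 111.
[1] 111 ≡ 3^(3 + 1) + 3^3 + 3 (base 3). Lift 4: 1284. −1: 1283.
[2] 1283 ≡ 4^(4 + 1) + 4^4 + 3 (base 4). Lift 5: 18753. −1: 18752.
[3] 18752 ≡ 5^(5 + 1) + 5^5 + 2 (base 5). Lift 6: 326594. −1: 326593.
[4] 326593 ≡ 6^(6 + 1) + 6^6 + 1 (base 6). Lift 7: 6588345. −1: 6588344.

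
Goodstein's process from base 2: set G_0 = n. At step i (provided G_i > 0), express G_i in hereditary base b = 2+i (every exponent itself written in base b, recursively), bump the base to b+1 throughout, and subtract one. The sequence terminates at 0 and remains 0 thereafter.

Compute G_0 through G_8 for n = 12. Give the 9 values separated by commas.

(0) 12|_2 = 2^(2 + 1) + 2^2 ↦ 3^(3 + 1) + 3^3|_3 = 108 ⇒ 107
(1) 107|_3 = 3^(3 + 1) + 2·3^2 + 2·3 + 2 ↦ 4^(4 + 1) + 2·4^2 + 2·4 + 2|_4 = 1066 ⇒ 1065
(2) 1065|_4 = 4^(4 + 1) + 2·4^2 + 2·4 + 1 ↦ 5^(5 + 1) + 2·5^2 + 2·5 + 1|_5 = 15686 ⇒ 15685
(3) 15685|_5 = 5^(5 + 1) + 2·5^2 + 2·5 ↦ 6^(6 + 1) + 2·6^2 + 2·6|_6 = 280020 ⇒ 280019
(4) 280019|_6 = 6^(6 + 1) + 2·6^2 + 6 + 5 ↦ 7^(7 + 1) + 2·7^2 + 7 + 5|_7 = 5764911 ⇒ 5764910
(5) 5764910|_7 = 7^(7 + 1) + 2·7^2 + 7 + 4 ↦ 8^(8 + 1) + 2·8^2 + 8 + 4|_8 = 134217868 ⇒ 134217867
(6) 134217867|_8 = 8^(8 + 1) + 2·8^2 + 8 + 3 ↦ 9^(9 + 1) + 2·9^2 + 9 + 3|_9 = 3486784575 ⇒ 3486784574
(7) 3486784574|_9 = 9^(9 + 1) + 2·9^2 + 9 + 2 ↦ 10^(10 + 1) + 2·10^2 + 10 + 2|_10 = 100000000212 ⇒ 100000000211

12, 107, 1065, 15685, 280019, 5764910, 134217867, 3486784574, 100000000211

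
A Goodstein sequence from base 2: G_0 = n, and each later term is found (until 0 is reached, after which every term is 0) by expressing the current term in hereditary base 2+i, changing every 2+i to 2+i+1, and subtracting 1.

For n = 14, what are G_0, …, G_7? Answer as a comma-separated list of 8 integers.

G_0=14  [base 2] 2^(2 + 1) + 2^2 + 2  →[2↦3]→  3^(3 + 1) + 3^3 + 3 = 111  −1 ⇒ G_1=110
G_1=110  [base 3] 3^(3 + 1) + 3^3 + 2  →[3↦4]→  4^(4 + 1) + 4^4 + 2 = 1282  −1 ⇒ G_2=1281
G_2=1281  [base 4] 4^(4 + 1) + 4^4 + 1  →[4↦5]→  5^(5 + 1) + 5^5 + 1 = 18751  −1 ⇒ G_3=18750
G_3=18750  [base 5] 5^(5 + 1) + 5^5  →[5↦6]→  6^(6 + 1) + 6^6 = 326592  −1 ⇒ G_4=326591
G_4=326591  [base 6] 6^(6 + 1) + 5·6^5 + 5·6^4 + 5·6^3 + 5·6^2 + 5·6 + 5  →[6↦7]→  7^(7 + 1) + 5·7^5 + 5·7^4 + 5·7^3 + 5·7^2 + 5·7 + 5 = 5862841  −1 ⇒ G_5=5862840
G_5=5862840  [base 7] 7^(7 + 1) + 5·7^5 + 5·7^4 + 5·7^3 + 5·7^2 + 5·7 + 4  →[7↦8]→  8^(8 + 1) + 5·8^5 + 5·8^4 + 5·8^3 + 5·8^2 + 5·8 + 4 = 134404972  −1 ⇒ G_6=134404971
G_6=134404971  [base 8] 8^(8 + 1) + 5·8^5 + 5·8^4 + 5·8^3 + 5·8^2 + 5·8 + 3  →[8↦9]→  9^(9 + 1) + 5·9^5 + 5·9^4 + 5·9^3 + 5·9^2 + 5·9 + 3 = 3487116549  −1 ⇒ G_7=3487116548

14, 110, 1281, 18750, 326591, 5862840, 134404971, 3487116548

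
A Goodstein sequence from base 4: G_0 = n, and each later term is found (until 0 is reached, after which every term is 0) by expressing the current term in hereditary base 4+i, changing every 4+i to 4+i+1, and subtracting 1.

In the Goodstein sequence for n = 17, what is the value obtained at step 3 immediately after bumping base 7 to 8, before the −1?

17 —HB4→ 4^2 + 1 —bump→ 5^2 + 1 = 26 —(−1)→ 25
25 —HB5→ 5^2 —bump→ 6^2 = 36 —(−1)→ 35
35 —HB6→ 5·6 + 5 —bump→ 5·7 + 5 = 40 —(−1)→ 39
39 —HB7→ 5·7 + 4 —bump→ 5·8 + 4 = 44 —(−1)→ 43

44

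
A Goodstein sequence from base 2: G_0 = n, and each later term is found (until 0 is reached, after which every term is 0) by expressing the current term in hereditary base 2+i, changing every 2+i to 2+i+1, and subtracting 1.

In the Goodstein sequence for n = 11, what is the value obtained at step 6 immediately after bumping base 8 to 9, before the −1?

G_0=11  [base 2] 2^(2 + 1) + 2 + 1  →[2↦3]→  3^(3 + 1) + 3 + 1 = 85  −1 ⇒ G_1=84
G_1=84  [base 3] 3^(3 + 1) + 3  →[3↦4]→  4^(4 + 1) + 4 = 1028  −1 ⇒ G_2=1027
G_2=1027  [base 4] 4^(4 + 1) + 3  →[4↦5]→  5^(5 + 1) + 3 = 15628  −1 ⇒ G_3=15627
G_3=15627  [base 5] 5^(5 + 1) + 2  →[5↦6]→  6^(6 + 1) + 2 = 279938  −1 ⇒ G_4=279937
G_4=279937  [base 6] 6^(6 + 1) + 1  →[6↦7]→  7^(7 + 1) + 1 = 5764802  −1 ⇒ G_5=5764801
G_5=5764801  [base 7] 7^(7 + 1)  →[7↦8]→  8^(8 + 1) = 134217728  −1 ⇒ G_6=134217727
G_6=134217727  [base 8] 7·8^8 + 7·8^7 + 7·8^6 + 7·8^5 + 7·8^4 + 7·8^3 + 7·8^2 + 7·8 + 7  →[8↦9]→  7·9^9 + 7·9^7 + 7·9^6 + 7·9^5 + 7·9^4 + 7·9^3 + 7·9^2 + 7·9 + 7 = 2749609303  −1 ⇒ G_7=2749609302

2749609303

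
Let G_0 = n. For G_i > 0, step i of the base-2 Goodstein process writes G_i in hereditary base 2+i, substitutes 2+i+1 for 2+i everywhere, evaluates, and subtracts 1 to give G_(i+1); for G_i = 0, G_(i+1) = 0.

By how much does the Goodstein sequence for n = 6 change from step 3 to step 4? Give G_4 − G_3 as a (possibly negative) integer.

43530

[0] 6 ≡ 2^2 + 2 (base 2). Lift 3: 30. −1: 29.
[1] 29 ≡ 3^3 + 2 (base 3). Lift 4: 258. −1: 257.
[2] 257 ≡ 4^4 + 1 (base 4). Lift 5: 3126. −1: 3125.
[3] 3125 ≡ 5^5 (base 5). Lift 6: 46656. −1: 46655.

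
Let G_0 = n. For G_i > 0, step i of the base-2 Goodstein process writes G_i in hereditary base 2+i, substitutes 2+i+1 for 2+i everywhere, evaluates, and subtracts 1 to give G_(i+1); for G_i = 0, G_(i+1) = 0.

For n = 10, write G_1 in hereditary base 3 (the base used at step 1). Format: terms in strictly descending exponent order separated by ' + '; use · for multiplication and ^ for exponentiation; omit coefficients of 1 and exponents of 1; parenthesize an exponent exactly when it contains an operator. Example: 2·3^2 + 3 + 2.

3^(3 + 1) + 2

10 —HB2→ 2^(2 + 1) + 2 —bump→ 3^(3 + 1) + 3 = 84 —(−1)→ 83
83 —HB3→ 3^(3 + 1) + 2 —bump→ 4^(4 + 1) + 2 = 1026 —(−1)→ 1025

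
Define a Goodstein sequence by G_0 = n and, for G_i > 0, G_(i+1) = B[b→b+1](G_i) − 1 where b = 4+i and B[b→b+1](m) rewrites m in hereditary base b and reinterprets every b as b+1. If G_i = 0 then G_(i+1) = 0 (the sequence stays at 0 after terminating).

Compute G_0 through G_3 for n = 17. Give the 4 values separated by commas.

17, 25, 35, 39

base 4: 17 = 4^2 + 1; at 5: 5^2 + 1 = 26; next = 25
base 5: 25 = 5^2; at 6: 6^2 = 36; next = 35
base 6: 35 = 5·6 + 5; at 7: 5·7 + 5 = 40; next = 39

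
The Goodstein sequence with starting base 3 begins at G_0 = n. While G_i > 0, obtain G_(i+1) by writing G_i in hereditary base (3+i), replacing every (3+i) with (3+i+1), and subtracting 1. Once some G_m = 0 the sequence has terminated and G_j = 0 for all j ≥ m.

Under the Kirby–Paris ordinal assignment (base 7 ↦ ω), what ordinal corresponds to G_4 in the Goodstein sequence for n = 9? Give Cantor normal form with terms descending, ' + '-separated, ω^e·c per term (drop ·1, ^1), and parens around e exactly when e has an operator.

base 3: 9 = 3^2; at 4: 4^2 = 16; next = 15
base 4: 15 = 3·4 + 3; at 5: 3·5 + 3 = 18; next = 17
base 5: 17 = 3·5 + 2; at 6: 3·6 + 2 = 20; next = 19
base 6: 19 = 3·6 + 1; at 7: 3·7 + 1 = 22; next = 21
base 7: 21 = 3·7; at 8: 3·8 = 24; next = 23

ω·3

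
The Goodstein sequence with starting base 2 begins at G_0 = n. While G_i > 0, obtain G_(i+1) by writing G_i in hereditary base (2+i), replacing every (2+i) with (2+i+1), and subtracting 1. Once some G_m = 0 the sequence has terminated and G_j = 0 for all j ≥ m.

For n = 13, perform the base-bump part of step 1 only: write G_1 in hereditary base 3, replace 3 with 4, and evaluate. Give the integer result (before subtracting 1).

1280

G_0 = 13. HB_2(13) = 2^(2 + 1) + 2^2 + 1. Bump = 109. G_1 = 108.
G_1 = 108. HB_3(108) = 3^(3 + 1) + 3^3. Bump = 1280. G_2 = 1279.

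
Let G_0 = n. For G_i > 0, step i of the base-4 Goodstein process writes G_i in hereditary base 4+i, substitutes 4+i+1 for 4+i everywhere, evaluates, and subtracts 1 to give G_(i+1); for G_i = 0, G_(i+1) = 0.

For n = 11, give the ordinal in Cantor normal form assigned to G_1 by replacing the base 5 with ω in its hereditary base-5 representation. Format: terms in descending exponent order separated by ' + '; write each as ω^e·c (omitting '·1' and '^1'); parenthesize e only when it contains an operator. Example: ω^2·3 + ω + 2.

ω·2 + 2

G_0=11  [base 4] 2·4 + 3  →[4↦5]→  2·5 + 3 = 13  −1 ⇒ G_1=12
G_1=12  [base 5] 2·5 + 2  →[5↦6]→  2·6 + 2 = 14  −1 ⇒ G_2=13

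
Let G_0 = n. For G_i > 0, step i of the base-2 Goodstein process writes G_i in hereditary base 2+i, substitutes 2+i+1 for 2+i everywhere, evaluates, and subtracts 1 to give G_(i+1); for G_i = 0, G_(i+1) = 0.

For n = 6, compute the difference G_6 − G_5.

G_0=6  [base 2] 2^2 + 2  →[2↦3]→  3^3 + 3 = 30  −1 ⇒ G_1=29
G_1=29  [base 3] 3^3 + 2  →[3↦4]→  4^4 + 2 = 258  −1 ⇒ G_2=257
G_2=257  [base 4] 4^4 + 1  →[4↦5]→  5^5 + 1 = 3126  −1 ⇒ G_3=3125
G_3=3125  [base 5] 5^5  →[5↦6]→  6^6 = 46656  −1 ⇒ G_4=46655
G_4=46655  [base 6] 5·6^5 + 5·6^4 + 5·6^3 + 5·6^2 + 5·6 + 5  →[6↦7]→  5·7^5 + 5·7^4 + 5·7^3 + 5·7^2 + 5·7 + 5 = 98040  −1 ⇒ G_5=98039
G_5=98039  [base 7] 5·7^5 + 5·7^4 + 5·7^3 + 5·7^2 + 5·7 + 4  →[7↦8]→  5·8^5 + 5·8^4 + 5·8^3 + 5·8^2 + 5·8 + 4 = 187244  −1 ⇒ G_6=187243

89204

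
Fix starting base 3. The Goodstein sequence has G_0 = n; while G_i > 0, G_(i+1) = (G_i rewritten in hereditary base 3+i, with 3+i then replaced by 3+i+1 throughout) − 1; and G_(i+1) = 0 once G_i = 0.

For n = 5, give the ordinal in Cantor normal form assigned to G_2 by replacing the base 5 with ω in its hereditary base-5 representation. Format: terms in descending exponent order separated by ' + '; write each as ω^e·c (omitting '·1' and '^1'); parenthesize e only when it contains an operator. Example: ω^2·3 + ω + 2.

ω

G_0=5  [base 3] 3 + 2  →[3↦4]→  4 + 2 = 6  −1 ⇒ G_1=5
G_1=5  [base 4] 4 + 1  →[4↦5]→  5 + 1 = 6  −1 ⇒ G_2=5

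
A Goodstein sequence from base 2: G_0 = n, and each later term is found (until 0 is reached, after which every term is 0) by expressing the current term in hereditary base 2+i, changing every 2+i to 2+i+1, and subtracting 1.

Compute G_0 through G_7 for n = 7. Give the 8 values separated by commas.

7, 30, 259, 3127, 46657, 823543, 16777215, 37665879

base 2: 7 = 2^2 + 2 + 1; at 3: 3^3 + 3 + 1 = 31; next = 30
base 3: 30 = 3^3 + 3; at 4: 4^4 + 4 = 260; next = 259
base 4: 259 = 4^4 + 3; at 5: 5^5 + 3 = 3128; next = 3127
base 5: 3127 = 5^5 + 2; at 6: 6^6 + 2 = 46658; next = 46657
base 6: 46657 = 6^6 + 1; at 7: 7^7 + 1 = 823544; next = 823543
base 7: 823543 = 7^7; at 8: 8^8 = 16777216; next = 16777215
base 8: 16777215 = 7·8^7 + 7·8^6 + 7·8^5 + 7·8^4 + 7·8^3 + 7·8^2 + 7·8 + 7; at 9: 7·9^7 + 7·9^6 + 7·9^5 + 7·9^4 + 7·9^3 + 7·9^2 + 7·9 + 7 = 37665880; next = 37665879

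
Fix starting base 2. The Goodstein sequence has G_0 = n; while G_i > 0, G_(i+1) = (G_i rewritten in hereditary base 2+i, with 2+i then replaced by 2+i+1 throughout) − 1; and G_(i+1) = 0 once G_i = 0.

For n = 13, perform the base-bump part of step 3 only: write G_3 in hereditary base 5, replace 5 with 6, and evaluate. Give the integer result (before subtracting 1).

280712

G_0=13  [base 2] 2^(2 + 1) + 2^2 + 1  →[2↦3]→  3^(3 + 1) + 3^3 + 1 = 109  −1 ⇒ G_1=108
G_1=108  [base 3] 3^(3 + 1) + 3^3  →[3↦4]→  4^(4 + 1) + 4^4 = 1280  −1 ⇒ G_2=1279
G_2=1279  [base 4] 4^(4 + 1) + 3·4^3 + 3·4^2 + 3·4 + 3  →[4↦5]→  5^(5 + 1) + 3·5^3 + 3·5^2 + 3·5 + 3 = 16093  −1 ⇒ G_3=16092
G_3=16092  [base 5] 5^(5 + 1) + 3·5^3 + 3·5^2 + 3·5 + 2  →[5↦6]→  6^(6 + 1) + 3·6^3 + 3·6^2 + 3·6 + 2 = 280712  −1 ⇒ G_4=280711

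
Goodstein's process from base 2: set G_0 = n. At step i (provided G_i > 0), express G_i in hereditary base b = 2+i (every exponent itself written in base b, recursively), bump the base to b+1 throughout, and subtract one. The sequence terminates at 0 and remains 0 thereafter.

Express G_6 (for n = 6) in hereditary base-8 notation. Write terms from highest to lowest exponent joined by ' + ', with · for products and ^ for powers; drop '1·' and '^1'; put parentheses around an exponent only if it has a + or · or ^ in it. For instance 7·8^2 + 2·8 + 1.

5·8^5 + 5·8^4 + 5·8^3 + 5·8^2 + 5·8 + 3

6 —HB2→ 2^2 + 2 —bump→ 3^3 + 3 = 30 —(−1)→ 29
29 —HB3→ 3^3 + 2 —bump→ 4^4 + 2 = 258 —(−1)→ 257
257 —HB4→ 4^4 + 1 —bump→ 5^5 + 1 = 3126 —(−1)→ 3125
3125 —HB5→ 5^5 —bump→ 6^6 = 46656 —(−1)→ 46655
46655 —HB6→ 5·6^5 + 5·6^4 + 5·6^3 + 5·6^2 + 5·6 + 5 —bump→ 5·7^5 + 5·7^4 + 5·7^3 + 5·7^2 + 5·7 + 5 = 98040 —(−1)→ 98039
98039 —HB7→ 5·7^5 + 5·7^4 + 5·7^3 + 5·7^2 + 5·7 + 4 —bump→ 5·8^5 + 5·8^4 + 5·8^3 + 5·8^2 + 5·8 + 4 = 187244 —(−1)→ 187243
187243 —HB8→ 5·8^5 + 5·8^4 + 5·8^3 + 5·8^2 + 5·8 + 3 —bump→ 5·9^5 + 5·9^4 + 5·9^3 + 5·9^2 + 5·9 + 3 = 332148 —(−1)→ 332147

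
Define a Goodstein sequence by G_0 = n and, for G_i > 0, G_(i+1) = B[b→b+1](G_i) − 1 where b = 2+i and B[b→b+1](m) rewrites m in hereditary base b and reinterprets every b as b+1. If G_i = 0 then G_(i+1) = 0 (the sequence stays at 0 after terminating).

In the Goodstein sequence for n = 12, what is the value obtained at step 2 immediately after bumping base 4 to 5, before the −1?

15686

G_0 = 12. HB_2(12) = 2^(2 + 1) + 2^2. Bump = 108. G_1 = 107.
G_1 = 107. HB_3(107) = 3^(3 + 1) + 2·3^2 + 2·3 + 2. Bump = 1066. G_2 = 1065.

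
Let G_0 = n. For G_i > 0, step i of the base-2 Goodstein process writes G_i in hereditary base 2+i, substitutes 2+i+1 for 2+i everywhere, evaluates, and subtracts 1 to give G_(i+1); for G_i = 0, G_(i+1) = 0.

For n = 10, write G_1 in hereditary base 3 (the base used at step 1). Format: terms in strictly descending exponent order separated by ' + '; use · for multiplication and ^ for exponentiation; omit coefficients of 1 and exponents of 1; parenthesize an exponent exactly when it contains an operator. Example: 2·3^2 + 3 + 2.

(0) 10|_2 = 2^(2 + 1) + 2 ↦ 3^(3 + 1) + 3|_3 = 84 ⇒ 83
(1) 83|_3 = 3^(3 + 1) + 2 ↦ 4^(4 + 1) + 2|_4 = 1026 ⇒ 1025

3^(3 + 1) + 2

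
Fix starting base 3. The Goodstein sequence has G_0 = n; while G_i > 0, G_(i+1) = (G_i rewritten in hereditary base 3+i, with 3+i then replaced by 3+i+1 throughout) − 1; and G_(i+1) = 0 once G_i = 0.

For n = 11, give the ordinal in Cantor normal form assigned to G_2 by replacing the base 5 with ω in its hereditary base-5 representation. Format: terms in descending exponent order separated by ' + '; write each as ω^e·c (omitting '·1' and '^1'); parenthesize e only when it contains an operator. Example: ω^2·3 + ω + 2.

ω^2

G_0 = 11. HB_3(11) = 3^2 + 2. Bump = 18. G_1 = 17.
G_1 = 17. HB_4(17) = 4^2 + 1. Bump = 26. G_2 = 25.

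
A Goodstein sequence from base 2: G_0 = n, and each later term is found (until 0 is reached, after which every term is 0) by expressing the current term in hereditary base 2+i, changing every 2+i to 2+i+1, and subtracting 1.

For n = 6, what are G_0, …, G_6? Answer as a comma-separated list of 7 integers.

(0) 6|_2 = 2^2 + 2 ↦ 3^3 + 3|_3 = 30 ⇒ 29
(1) 29|_3 = 3^3 + 2 ↦ 4^4 + 2|_4 = 258 ⇒ 257
(2) 257|_4 = 4^4 + 1 ↦ 5^5 + 1|_5 = 3126 ⇒ 3125
(3) 3125|_5 = 5^5 ↦ 6^6|_6 = 46656 ⇒ 46655
(4) 46655|_6 = 5·6^5 + 5·6^4 + 5·6^3 + 5·6^2 + 5·6 + 5 ↦ 5·7^5 + 5·7^4 + 5·7^3 + 5·7^2 + 5·7 + 5|_7 = 98040 ⇒ 98039
(5) 98039|_7 = 5·7^5 + 5·7^4 + 5·7^3 + 5·7^2 + 5·7 + 4 ↦ 5·8^5 + 5·8^4 + 5·8^3 + 5·8^2 + 5·8 + 4|_8 = 187244 ⇒ 187243

6, 29, 257, 3125, 46655, 98039, 187243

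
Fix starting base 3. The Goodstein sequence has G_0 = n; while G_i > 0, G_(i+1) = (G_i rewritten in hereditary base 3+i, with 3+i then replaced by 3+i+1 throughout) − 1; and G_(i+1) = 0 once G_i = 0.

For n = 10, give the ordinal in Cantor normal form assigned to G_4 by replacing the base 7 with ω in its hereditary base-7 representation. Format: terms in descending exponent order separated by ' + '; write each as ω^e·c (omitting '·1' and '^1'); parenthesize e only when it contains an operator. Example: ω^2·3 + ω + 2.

ω·4 + 2

10 —HB3→ 3^2 + 1 —bump→ 4^2 + 1 = 17 —(−1)→ 16
16 —HB4→ 4^2 —bump→ 5^2 = 25 —(−1)→ 24
24 —HB5→ 4·5 + 4 —bump→ 4·6 + 4 = 28 —(−1)→ 27
27 —HB6→ 4·6 + 3 —bump→ 4·7 + 3 = 31 —(−1)→ 30
30 —HB7→ 4·7 + 2 —bump→ 4·8 + 2 = 34 —(−1)→ 33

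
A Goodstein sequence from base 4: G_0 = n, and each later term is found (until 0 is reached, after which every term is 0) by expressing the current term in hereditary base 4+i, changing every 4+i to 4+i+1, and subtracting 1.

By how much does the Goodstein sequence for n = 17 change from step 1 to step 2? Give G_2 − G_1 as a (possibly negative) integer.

10

step 0: 17 = 4^2 + 1; sub 5 for 4: 5^2 + 1; = 26; G_1 = 26−1 = 25
step 1: 25 = 5^2; sub 6 for 5: 6^2; = 36; G_2 = 36−1 = 35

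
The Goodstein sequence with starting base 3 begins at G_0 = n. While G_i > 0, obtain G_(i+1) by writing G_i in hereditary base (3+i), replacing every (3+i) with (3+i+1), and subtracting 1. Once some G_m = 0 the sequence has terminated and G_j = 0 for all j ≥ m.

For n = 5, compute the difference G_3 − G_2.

0

G_0=5  [base 3] 3 + 2  →[3↦4]→  4 + 2 = 6  −1 ⇒ G_1=5
G_1=5  [base 4] 4 + 1  →[4↦5]→  5 + 1 = 6  −1 ⇒ G_2=5
G_2=5  [base 5] 5  →[5↦6]→  6 = 6  −1 ⇒ G_3=5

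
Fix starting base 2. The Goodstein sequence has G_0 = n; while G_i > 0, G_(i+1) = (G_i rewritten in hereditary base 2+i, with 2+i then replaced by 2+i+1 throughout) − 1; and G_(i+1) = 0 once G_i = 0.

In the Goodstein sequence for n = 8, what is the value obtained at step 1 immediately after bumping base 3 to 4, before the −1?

(0) 8|_2 = 2^(2 + 1) ↦ 3^(3 + 1)|_3 = 81 ⇒ 80
(1) 80|_3 = 2·3^3 + 2·3^2 + 2·3 + 2 ↦ 2·4^4 + 2·4^2 + 2·4 + 2|_4 = 554 ⇒ 553

554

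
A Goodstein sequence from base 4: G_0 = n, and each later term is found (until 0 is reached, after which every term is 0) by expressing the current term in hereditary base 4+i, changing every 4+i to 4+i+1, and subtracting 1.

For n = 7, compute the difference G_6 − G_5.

step 0: 7 = 4 + 3; sub 5 for 4: 5 + 3; = 8; G_1 = 8−1 = 7
step 1: 7 = 5 + 2; sub 6 for 5: 6 + 2; = 8; G_2 = 8−1 = 7
step 2: 7 = 6 + 1; sub 7 for 6: 7 + 1; = 8; G_3 = 8−1 = 7
step 3: 7 = 7; sub 8 for 7: 8; = 8; G_4 = 8−1 = 7
step 4: 7 = 7; sub 9 for 8: 7; = 7; G_5 = 7−1 = 6
step 5: 6 = 6; sub 10 for 9: 6; = 6; G_6 = 6−1 = 5

-1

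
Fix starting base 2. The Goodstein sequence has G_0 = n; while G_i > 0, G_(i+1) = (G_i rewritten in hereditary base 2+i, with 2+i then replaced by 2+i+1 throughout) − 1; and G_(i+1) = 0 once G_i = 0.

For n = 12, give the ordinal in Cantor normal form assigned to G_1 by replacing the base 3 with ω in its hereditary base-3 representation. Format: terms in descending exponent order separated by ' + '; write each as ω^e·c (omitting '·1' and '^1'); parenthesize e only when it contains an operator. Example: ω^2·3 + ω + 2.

ω^(ω + 1) + ω^2·2 + ω·2 + 2

G_0=12  [base 2] 2^(2 + 1) + 2^2  →[2↦3]→  3^(3 + 1) + 3^3 = 108  −1 ⇒ G_1=107
G_1=107  [base 3] 3^(3 + 1) + 2·3^2 + 2·3 + 2  →[3↦4]→  4^(4 + 1) + 2·4^2 + 2·4 + 2 = 1066  −1 ⇒ G_2=1065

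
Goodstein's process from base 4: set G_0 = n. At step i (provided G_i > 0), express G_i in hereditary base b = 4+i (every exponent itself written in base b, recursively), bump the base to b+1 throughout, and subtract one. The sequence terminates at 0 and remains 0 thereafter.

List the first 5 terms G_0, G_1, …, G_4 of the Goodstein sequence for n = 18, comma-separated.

18, 26, 36, 48, 53

[0] 18 ≡ 4^2 + 2 (base 4). Lift 5: 27. −1: 26.
[1] 26 ≡ 5^2 + 1 (base 5). Lift 6: 37. −1: 36.
[2] 36 ≡ 6^2 (base 6). Lift 7: 49. −1: 48.
[3] 48 ≡ 6·7 + 6 (base 7). Lift 8: 54. −1: 53.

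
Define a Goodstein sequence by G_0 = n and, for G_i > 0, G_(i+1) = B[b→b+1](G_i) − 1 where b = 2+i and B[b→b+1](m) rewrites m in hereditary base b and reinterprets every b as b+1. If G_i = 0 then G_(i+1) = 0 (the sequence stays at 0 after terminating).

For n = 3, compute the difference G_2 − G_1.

0

G_0 = 3. HB_2(3) = 2 + 1. Bump = 4. G_1 = 3.
G_1 = 3. HB_3(3) = 3. Bump = 4. G_2 = 3.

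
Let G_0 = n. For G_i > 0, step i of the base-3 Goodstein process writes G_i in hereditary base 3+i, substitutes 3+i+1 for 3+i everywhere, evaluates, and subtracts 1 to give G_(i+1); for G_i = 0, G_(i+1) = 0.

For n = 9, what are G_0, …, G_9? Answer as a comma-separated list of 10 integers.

[0] 9 ≡ 3^2 (base 3). Lift 4: 16. −1: 15.
[1] 15 ≡ 3·4 + 3 (base 4). Lift 5: 18. −1: 17.
[2] 17 ≡ 3·5 + 2 (base 5). Lift 6: 20. −1: 19.
[3] 19 ≡ 3·6 + 1 (base 6). Lift 7: 22. −1: 21.
[4] 21 ≡ 3·7 (base 7). Lift 8: 24. −1: 23.
[5] 23 ≡ 2·8 + 7 (base 8). Lift 9: 25. −1: 24.
[6] 24 ≡ 2·9 + 6 (base 9). Lift 10: 26. −1: 25.
[7] 25 ≡ 2·10 + 5 (base 10). Lift 11: 27. −1: 26.
[8] 26 ≡ 2·11 + 4 (base 11). Lift 12: 28. −1: 27.

9, 15, 17, 19, 21, 23, 24, 25, 26, 27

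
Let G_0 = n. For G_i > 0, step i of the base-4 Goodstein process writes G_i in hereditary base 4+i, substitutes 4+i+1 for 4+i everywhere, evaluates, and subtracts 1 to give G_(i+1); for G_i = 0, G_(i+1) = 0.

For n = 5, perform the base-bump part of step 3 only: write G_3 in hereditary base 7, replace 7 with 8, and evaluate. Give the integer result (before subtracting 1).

4

base 4: 5 = 4 + 1; at 5: 5 + 1 = 6; next = 5
base 5: 5 = 5; at 6: 6 = 6; next = 5
base 6: 5 = 5; at 7: 5 = 5; next = 4
base 7: 4 = 4; at 8: 4 = 4; next = 3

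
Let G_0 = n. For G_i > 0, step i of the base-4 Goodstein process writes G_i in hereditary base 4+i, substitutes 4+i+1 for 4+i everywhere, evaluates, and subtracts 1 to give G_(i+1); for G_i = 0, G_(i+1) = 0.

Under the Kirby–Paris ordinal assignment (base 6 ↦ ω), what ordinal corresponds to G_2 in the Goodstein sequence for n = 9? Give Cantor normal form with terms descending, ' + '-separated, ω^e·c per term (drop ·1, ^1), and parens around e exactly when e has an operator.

ω + 5

G_0 = 9. HB_4(9) = 2·4 + 1. Bump = 11. G_1 = 10.
G_1 = 10. HB_5(10) = 2·5. Bump = 12. G_2 = 11.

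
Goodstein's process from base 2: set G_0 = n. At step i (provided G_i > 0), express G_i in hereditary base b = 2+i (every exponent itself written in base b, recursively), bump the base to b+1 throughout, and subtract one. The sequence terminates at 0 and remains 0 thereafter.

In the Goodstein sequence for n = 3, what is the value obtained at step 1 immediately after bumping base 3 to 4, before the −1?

i=0: 3 = 2 + 1 (b=2); 2→3: 3 + 1 = 4; 4−1 = 3
i=1: 3 = 3 (b=3); 3→4: 4 = 4; 4−1 = 3

4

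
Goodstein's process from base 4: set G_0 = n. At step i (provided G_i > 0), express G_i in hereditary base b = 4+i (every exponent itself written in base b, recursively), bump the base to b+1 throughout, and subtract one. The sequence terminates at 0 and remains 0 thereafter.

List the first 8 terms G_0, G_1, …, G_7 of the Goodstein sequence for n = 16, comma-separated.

step 0: 16 = 4^2; sub 5 for 4: 5^2; = 25; G_1 = 25−1 = 24
step 1: 24 = 4·5 + 4; sub 6 for 5: 4·6 + 4; = 28; G_2 = 28−1 = 27
step 2: 27 = 4·6 + 3; sub 7 for 6: 4·7 + 3; = 31; G_3 = 31−1 = 30
step 3: 30 = 4·7 + 2; sub 8 for 7: 4·8 + 2; = 34; G_4 = 34−1 = 33
step 4: 33 = 4·8 + 1; sub 9 for 8: 4·9 + 1; = 37; G_5 = 37−1 = 36
step 5: 36 = 4·9; sub 10 for 9: 4·10; = 40; G_6 = 40−1 = 39
step 6: 39 = 3·10 + 9; sub 11 for 10: 3·11 + 9; = 42; G_7 = 42−1 = 41

16, 24, 27, 30, 33, 36, 39, 41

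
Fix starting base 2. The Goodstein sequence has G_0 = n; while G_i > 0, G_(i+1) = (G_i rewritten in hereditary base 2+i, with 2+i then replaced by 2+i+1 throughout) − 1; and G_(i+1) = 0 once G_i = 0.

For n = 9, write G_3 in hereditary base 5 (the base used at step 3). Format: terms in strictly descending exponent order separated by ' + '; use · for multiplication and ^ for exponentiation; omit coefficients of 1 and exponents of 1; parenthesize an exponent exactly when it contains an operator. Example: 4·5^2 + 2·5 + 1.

3·5^5 + 3·5^3 + 3·5^2 + 3·5 + 2

9 —HB2→ 2^(2 + 1) + 1 —bump→ 3^(3 + 1) + 1 = 82 —(−1)→ 81
81 —HB3→ 3^(3 + 1) —bump→ 4^(4 + 1) = 1024 —(−1)→ 1023
1023 —HB4→ 3·4^4 + 3·4^3 + 3·4^2 + 3·4 + 3 —bump→ 3·5^5 + 3·5^3 + 3·5^2 + 3·5 + 3 = 9843 —(−1)→ 9842
9842 —HB5→ 3·5^5 + 3·5^3 + 3·5^2 + 3·5 + 2 —bump→ 3·6^6 + 3·6^3 + 3·6^2 + 3·6 + 2 = 140744 —(−1)→ 140743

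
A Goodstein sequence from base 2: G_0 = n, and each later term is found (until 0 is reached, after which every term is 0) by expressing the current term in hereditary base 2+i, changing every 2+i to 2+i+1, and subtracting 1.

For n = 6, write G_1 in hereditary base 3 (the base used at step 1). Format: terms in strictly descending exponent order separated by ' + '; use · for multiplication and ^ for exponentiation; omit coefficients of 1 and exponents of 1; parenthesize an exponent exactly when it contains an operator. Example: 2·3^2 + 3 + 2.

3^3 + 2

step 0: 6 = 2^2 + 2; sub 3 for 2: 3^3 + 3; = 30; G_1 = 30−1 = 29
step 1: 29 = 3^3 + 2; sub 4 for 3: 4^4 + 2; = 258; G_2 = 258−1 = 257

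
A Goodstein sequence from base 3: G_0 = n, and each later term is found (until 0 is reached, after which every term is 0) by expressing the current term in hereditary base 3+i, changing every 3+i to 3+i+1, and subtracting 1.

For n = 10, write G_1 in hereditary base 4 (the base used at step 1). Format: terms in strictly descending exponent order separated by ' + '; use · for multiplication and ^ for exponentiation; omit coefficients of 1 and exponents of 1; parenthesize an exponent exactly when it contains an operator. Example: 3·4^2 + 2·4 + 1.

step 0: 10 = 3^2 + 1; sub 4 for 3: 4^2 + 1; = 17; G_1 = 17−1 = 16
step 1: 16 = 4^2; sub 5 for 4: 5^2; = 25; G_2 = 25−1 = 24

4^2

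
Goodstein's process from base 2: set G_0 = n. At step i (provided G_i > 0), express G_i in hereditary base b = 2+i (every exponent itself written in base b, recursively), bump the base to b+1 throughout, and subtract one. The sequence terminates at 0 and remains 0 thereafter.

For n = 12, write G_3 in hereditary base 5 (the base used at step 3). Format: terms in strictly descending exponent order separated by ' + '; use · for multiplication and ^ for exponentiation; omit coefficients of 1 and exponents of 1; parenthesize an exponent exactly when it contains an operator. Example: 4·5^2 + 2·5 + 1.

5^(5 + 1) + 2·5^2 + 2·5

base 2: 12 = 2^(2 + 1) + 2^2; at 3: 3^(3 + 1) + 3^3 = 108; next = 107
base 3: 107 = 3^(3 + 1) + 2·3^2 + 2·3 + 2; at 4: 4^(4 + 1) + 2·4^2 + 2·4 + 2 = 1066; next = 1065
base 4: 1065 = 4^(4 + 1) + 2·4^2 + 2·4 + 1; at 5: 5^(5 + 1) + 2·5^2 + 2·5 + 1 = 15686; next = 15685
base 5: 15685 = 5^(5 + 1) + 2·5^2 + 2·5; at 6: 6^(6 + 1) + 2·6^2 + 2·6 = 280020; next = 280019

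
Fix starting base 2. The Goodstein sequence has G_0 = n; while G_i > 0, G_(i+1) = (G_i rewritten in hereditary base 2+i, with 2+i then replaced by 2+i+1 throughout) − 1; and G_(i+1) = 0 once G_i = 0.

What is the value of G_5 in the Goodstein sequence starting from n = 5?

1197

G_0=5  [base 2] 2^2 + 1  →[2↦3]→  3^3 + 1 = 28  −1 ⇒ G_1=27
G_1=27  [base 3] 3^3  →[3↦4]→  4^4 = 256  −1 ⇒ G_2=255
G_2=255  [base 4] 3·4^3 + 3·4^2 + 3·4 + 3  →[4↦5]→  3·5^3 + 3·5^2 + 3·5 + 3 = 468  −1 ⇒ G_3=467
G_3=467  [base 5] 3·5^3 + 3·5^2 + 3·5 + 2  →[5↦6]→  3·6^3 + 3·6^2 + 3·6 + 2 = 776  −1 ⇒ G_4=775
G_4=775  [base 6] 3·6^3 + 3·6^2 + 3·6 + 1  →[6↦7]→  3·7^3 + 3·7^2 + 3·7 + 1 = 1198  −1 ⇒ G_5=1197
G_5=1197  [base 7] 3·7^3 + 3·7^2 + 3·7  →[7↦8]→  3·8^3 + 3·8^2 + 3·8 = 1752  −1 ⇒ G_6=1751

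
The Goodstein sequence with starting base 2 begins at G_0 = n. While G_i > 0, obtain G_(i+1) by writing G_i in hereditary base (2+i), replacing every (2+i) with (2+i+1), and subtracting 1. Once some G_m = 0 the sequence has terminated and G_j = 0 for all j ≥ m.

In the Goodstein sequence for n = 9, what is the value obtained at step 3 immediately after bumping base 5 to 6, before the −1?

140744

9 —HB2→ 2^(2 + 1) + 1 —bump→ 3^(3 + 1) + 1 = 82 —(−1)→ 81
81 —HB3→ 3^(3 + 1) —bump→ 4^(4 + 1) = 1024 —(−1)→ 1023
1023 —HB4→ 3·4^4 + 3·4^3 + 3·4^2 + 3·4 + 3 —bump→ 3·5^5 + 3·5^3 + 3·5^2 + 3·5 + 3 = 9843 —(−1)→ 9842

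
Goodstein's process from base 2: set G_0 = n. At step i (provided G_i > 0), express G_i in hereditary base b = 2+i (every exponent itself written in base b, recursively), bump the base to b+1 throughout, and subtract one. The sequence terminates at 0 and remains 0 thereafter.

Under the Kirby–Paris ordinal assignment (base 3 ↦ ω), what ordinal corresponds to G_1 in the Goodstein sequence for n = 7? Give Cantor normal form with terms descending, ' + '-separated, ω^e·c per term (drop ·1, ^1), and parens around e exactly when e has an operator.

ω^ω + ω

step 0: 7 = 2^2 + 2 + 1; sub 3 for 2: 3^3 + 3 + 1; = 31; G_1 = 31−1 = 30
step 1: 30 = 3^3 + 3; sub 4 for 3: 4^4 + 4; = 260; G_2 = 260−1 = 259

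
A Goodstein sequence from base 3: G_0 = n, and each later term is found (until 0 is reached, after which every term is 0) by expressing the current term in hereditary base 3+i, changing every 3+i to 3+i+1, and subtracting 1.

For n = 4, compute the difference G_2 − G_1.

step 0: 4 = 3 + 1; sub 4 for 3: 4 + 1; = 5; G_1 = 5−1 = 4
step 1: 4 = 4; sub 5 for 4: 5; = 5; G_2 = 5−1 = 4

0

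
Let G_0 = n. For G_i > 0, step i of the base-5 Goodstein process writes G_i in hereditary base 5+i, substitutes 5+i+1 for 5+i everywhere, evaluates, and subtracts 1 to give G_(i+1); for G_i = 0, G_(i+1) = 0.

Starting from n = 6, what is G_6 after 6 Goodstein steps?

(0) 6|_5 = 5 + 1 ↦ 6 + 1|_6 = 7 ⇒ 6
(1) 6|_6 = 6 ↦ 7|_7 = 7 ⇒ 6
(2) 6|_7 = 6 ↦ 6|_8 = 6 ⇒ 5
(3) 5|_8 = 5 ↦ 5|_9 = 5 ⇒ 4
(4) 4|_9 = 4 ↦ 4|_10 = 4 ⇒ 3
(5) 3|_10 = 3 ↦ 3|_11 = 3 ⇒ 2

2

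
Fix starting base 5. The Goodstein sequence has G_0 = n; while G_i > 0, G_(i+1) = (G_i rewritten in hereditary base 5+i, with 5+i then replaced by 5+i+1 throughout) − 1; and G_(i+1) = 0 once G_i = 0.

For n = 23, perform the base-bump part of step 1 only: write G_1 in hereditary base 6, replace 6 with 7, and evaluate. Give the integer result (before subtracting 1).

(0) 23|_5 = 4·5 + 3 ↦ 4·6 + 3|_6 = 27 ⇒ 26
(1) 26|_6 = 4·6 + 2 ↦ 4·7 + 2|_7 = 30 ⇒ 29

30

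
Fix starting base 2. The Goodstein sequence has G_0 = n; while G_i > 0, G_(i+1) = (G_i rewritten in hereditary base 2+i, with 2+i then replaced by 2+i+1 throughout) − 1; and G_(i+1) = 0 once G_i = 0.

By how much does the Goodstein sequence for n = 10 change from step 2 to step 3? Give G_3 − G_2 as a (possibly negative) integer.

14600

(0) 10|_2 = 2^(2 + 1) + 2 ↦ 3^(3 + 1) + 3|_3 = 84 ⇒ 83
(1) 83|_3 = 3^(3 + 1) + 2 ↦ 4^(4 + 1) + 2|_4 = 1026 ⇒ 1025
(2) 1025|_4 = 4^(4 + 1) + 1 ↦ 5^(5 + 1) + 1|_5 = 15626 ⇒ 15625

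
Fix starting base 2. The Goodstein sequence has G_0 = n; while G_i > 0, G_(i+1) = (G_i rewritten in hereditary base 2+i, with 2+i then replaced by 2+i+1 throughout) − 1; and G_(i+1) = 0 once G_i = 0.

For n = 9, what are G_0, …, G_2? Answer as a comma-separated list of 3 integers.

9, 81, 1023

base 2: 9 = 2^(2 + 1) + 1; at 3: 3^(3 + 1) + 1 = 82; next = 81
base 3: 81 = 3^(3 + 1); at 4: 4^(4 + 1) = 1024; next = 1023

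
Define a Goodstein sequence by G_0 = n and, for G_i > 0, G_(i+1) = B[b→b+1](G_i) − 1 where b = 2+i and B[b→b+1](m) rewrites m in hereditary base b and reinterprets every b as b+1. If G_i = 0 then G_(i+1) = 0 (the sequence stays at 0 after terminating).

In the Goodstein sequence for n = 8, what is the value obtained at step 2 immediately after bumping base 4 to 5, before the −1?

6311

base 2: 8 = 2^(2 + 1); at 3: 3^(3 + 1) = 81; next = 80
base 3: 80 = 2·3^3 + 2·3^2 + 2·3 + 2; at 4: 2·4^4 + 2·4^2 + 2·4 + 2 = 554; next = 553
base 4: 553 = 2·4^4 + 2·4^2 + 2·4 + 1; at 5: 2·5^5 + 2·5^2 + 2·5 + 1 = 6311; next = 6310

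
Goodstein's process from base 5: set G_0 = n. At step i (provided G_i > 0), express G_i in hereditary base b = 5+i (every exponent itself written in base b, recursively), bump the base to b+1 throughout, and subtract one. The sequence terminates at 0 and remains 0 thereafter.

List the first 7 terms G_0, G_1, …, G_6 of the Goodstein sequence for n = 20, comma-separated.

20, 23, 25, 27, 29, 31, 33

base 5: 20 = 4·5; at 6: 4·6 = 24; next = 23
base 6: 23 = 3·6 + 5; at 7: 3·7 + 5 = 26; next = 25
base 7: 25 = 3·7 + 4; at 8: 3·8 + 4 = 28; next = 27
base 8: 27 = 3·8 + 3; at 9: 3·9 + 3 = 30; next = 29
base 9: 29 = 3·9 + 2; at 10: 3·10 + 2 = 32; next = 31
base 10: 31 = 3·10 + 1; at 11: 3·11 + 1 = 34; next = 33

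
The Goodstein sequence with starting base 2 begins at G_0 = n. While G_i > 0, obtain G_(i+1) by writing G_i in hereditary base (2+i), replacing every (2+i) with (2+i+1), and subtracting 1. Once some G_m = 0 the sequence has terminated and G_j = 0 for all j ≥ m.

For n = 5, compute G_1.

27

G_0=5  [base 2] 2^2 + 1  →[2↦3]→  3^3 + 1 = 28  −1 ⇒ G_1=27
G_1=27  [base 3] 3^3  →[3↦4]→  4^4 = 256  −1 ⇒ G_2=255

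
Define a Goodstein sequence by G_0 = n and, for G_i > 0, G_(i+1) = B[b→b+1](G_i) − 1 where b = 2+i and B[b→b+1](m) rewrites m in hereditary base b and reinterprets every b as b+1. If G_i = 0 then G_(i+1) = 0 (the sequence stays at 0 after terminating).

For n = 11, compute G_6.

(0) 11|_2 = 2^(2 + 1) + 2 + 1 ↦ 3^(3 + 1) + 3 + 1|_3 = 85 ⇒ 84
(1) 84|_3 = 3^(3 + 1) + 3 ↦ 4^(4 + 1) + 4|_4 = 1028 ⇒ 1027
(2) 1027|_4 = 4^(4 + 1) + 3 ↦ 5^(5 + 1) + 3|_5 = 15628 ⇒ 15627
(3) 15627|_5 = 5^(5 + 1) + 2 ↦ 6^(6 + 1) + 2|_6 = 279938 ⇒ 279937
(4) 279937|_6 = 6^(6 + 1) + 1 ↦ 7^(7 + 1) + 1|_7 = 5764802 ⇒ 5764801
(5) 5764801|_7 = 7^(7 + 1) ↦ 8^(8 + 1)|_8 = 134217728 ⇒ 134217727
(6) 134217727|_8 = 7·8^8 + 7·8^7 + 7·8^6 + 7·8^5 + 7·8^4 + 7·8^3 + 7·8^2 + 7·8 + 7 ↦ 7·9^9 + 7·9^7 + 7·9^6 + 7·9^5 + 7·9^4 + 7·9^3 + 7·9^2 + 7·9 + 7|_9 = 2749609303 ⇒ 2749609302

134217727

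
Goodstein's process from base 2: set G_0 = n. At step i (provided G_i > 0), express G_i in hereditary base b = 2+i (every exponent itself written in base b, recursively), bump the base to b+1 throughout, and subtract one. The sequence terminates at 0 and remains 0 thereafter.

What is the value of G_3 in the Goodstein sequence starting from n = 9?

9 —HB2→ 2^(2 + 1) + 1 —bump→ 3^(3 + 1) + 1 = 82 —(−1)→ 81
81 —HB3→ 3^(3 + 1) —bump→ 4^(4 + 1) = 1024 —(−1)→ 1023
1023 —HB4→ 3·4^4 + 3·4^3 + 3·4^2 + 3·4 + 3 —bump→ 3·5^5 + 3·5^3 + 3·5^2 + 3·5 + 3 = 9843 —(−1)→ 9842
9842 —HB5→ 3·5^5 + 3·5^3 + 3·5^2 + 3·5 + 2 —bump→ 3·6^6 + 3·6^3 + 3·6^2 + 3·6 + 2 = 140744 —(−1)→ 140743

9842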